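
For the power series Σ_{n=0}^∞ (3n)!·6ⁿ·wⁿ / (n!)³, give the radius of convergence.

R = 1/162

Apply the ratio test: |a_{n+1}| / |a_n| = (3n+1)·(3n+2)·(3n+3)/(n+1)³ · 6, which tends to 162 as n → ∞.
The series converges when 162 · |w| < 1, giving R = 1/162.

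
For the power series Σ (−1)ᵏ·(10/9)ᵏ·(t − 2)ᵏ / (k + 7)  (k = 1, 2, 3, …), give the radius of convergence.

By the ratio test, |a_{k+1}/a_k| = [(k + 7)/((k+1) + 7)] · 10/9 → 10/9.
Hence the series converges for |t − 2| < 1/(10/9) = 9/10, so the radius of convergence is 9/10.

R = 9/10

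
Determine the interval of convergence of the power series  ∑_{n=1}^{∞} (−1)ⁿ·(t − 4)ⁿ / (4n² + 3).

By the ratio test, |a_{n+1}/a_n| = (4n² + 3)/(4(n+1)² + 3) → 1.
Convergence for |t − 4| < 1, so R = 1.
Check t = 5: the series is dominated by a constant times Σ 1/n², which converges (p = 2 > 1).
At t = 3: the series is dominated by a constant times Σ 1/n², which converges (p = 2 > 1).

[3, 5]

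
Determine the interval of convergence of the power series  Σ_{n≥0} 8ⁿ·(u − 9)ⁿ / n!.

The ratio of consecutive coefficients is 8 · 1/(n+1) → 0.
The limit is 0, so the series converges for all u; R = ∞.

(−∞, ∞)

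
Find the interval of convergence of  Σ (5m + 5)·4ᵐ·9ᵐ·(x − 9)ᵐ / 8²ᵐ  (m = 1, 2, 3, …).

(65/9, 97/9)

The ratio of consecutive coefficients is [(5(m+1) + 5)/(5m + 5)] · 4·9/64 → 9/16.
Convergence for |x − 9| · 9/16 < 1, i.e. |x − 9| < 16/9. So R = 16/9.
Check x = 97/9: the terms do not tend to 0, so the series diverges.
When x = 65/9, the m-th term does not approach 0; divergence by the term test.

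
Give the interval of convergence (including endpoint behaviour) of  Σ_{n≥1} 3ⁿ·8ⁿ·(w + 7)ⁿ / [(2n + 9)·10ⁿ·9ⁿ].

[-43/4, -13/4)

Ratio test: |a_{n+1}/a_n| = [(2n + 9)/(2(n+1) + 9)] · 3·8/(10·9) → 4/15 as n → ∞.
Convergence for |w + 7| · 4/15 < 1, i.e. |w + 7| < 15/4. So R = 15/4.
When w = -13/4, comparison with the harmonic series Σ 1/n shows the series diverges.
When w = -43/4, the terms alternate in sign and decrease monotonically to 0 in absolute value (size ~ c/n), so the alternating series test gives convergence.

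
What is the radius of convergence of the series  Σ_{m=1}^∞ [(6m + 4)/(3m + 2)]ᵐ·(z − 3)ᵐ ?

Root test: |a_m|^(1/m) = (6m + 4)/(3m + 2) → 2.
Thus R = 1/(2) = 1/2.

R = 1/2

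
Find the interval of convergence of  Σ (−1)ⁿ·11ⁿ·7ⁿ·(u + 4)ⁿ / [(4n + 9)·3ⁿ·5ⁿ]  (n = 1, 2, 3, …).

(-323/77, -293/77]

Ratio test: |a_{n+1}/a_n| = [(4n + 9)/(4(n+1) + 9)] · 11·7/(3·5) → 77/15 as n → ∞.
Convergence for |u + 4| · 77/15 < 1, i.e. |u + 4| < 15/77. So R = 15/77.
At u = -293/77: the terms alternate in sign and decrease monotonically to 0 in absolute value (size ~ c/n), so the alternating series test gives convergence.
Endpoint u = -323/77: the terms behave like c/n; limit comparison with the harmonic series gives divergence.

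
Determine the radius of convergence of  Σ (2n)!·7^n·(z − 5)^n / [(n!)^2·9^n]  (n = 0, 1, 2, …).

Ratio test: |a_{n+1}/a_n| = (2n+1)·(2n+2)/(n+1)² · 7/9 → 28/9 as n → ∞.
Hence the series converges for |z − 5| < 1/(28/9) = 9/28, so the radius of convergence is 9/28.

R = 9/28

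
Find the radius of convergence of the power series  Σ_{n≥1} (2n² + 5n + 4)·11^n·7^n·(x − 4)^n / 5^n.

Apply the ratio test: |a_{n+1}| / |a_n| = [(2(n+1)² + 5(n+1) + 4)/(2n² + 5n + 4)] · 11·7/5, which tends to 77/5 as n → ∞.
Thus R = 1/(77/5) = 5/77.

R = 5/77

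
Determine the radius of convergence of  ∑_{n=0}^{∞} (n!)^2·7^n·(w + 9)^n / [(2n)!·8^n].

R = 32/7

The ratio of consecutive coefficients is (n+1)²/[(2n+1)·(2n+2)] · 7/8 → 7/32.
The series converges when 7/32 · |w + 9| < 1, giving R = 32/7.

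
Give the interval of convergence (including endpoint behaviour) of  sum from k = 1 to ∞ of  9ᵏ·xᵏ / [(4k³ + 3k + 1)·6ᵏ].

Ratio test: |a_{k+1}/a_k| = [(4k³ + 3k + 1)/(4(k+1)³ + 3(k+1) + 1)] · 9/6 → 3/2 as k → ∞.
Thus R = 1/(3/2) = 2/3.
Endpoint x = 2/3: absolute convergence follows by limit comparison with Σ 1/k³.
Check x = -2/3: the terms are on the order of 1/k³, so the series converges absolutely by comparison with the p-series (p = 3 > 1).

[-2/3, 2/3]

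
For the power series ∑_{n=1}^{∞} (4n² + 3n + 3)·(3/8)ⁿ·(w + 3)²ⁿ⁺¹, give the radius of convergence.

R = 2√6/3

By the ratio test, |a_{n+1}/a_n| = [(4(n+1)² + 3(n+1) + 3)/(4n² + 3n + 3)] · 3/8 → 3/8.
Writing y = (w + 3)², the series in y has radius 8/3, so |w + 3| < √(8/3) and R = 2√6/3.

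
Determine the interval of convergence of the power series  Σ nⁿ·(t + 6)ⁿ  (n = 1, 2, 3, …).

By the Cauchy root test, |a_n|^(1/n) = n → ∞.
The root grows without bound, so R = 0 (convergence only at t = -6).

{-6}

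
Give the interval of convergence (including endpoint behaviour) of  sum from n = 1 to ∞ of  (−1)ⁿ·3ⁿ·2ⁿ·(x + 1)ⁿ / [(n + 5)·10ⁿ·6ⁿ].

By the ratio test, |a_{n+1}/a_n| = [(n + 5)/((n+1) + 5)] · 3·2/(10·6) → 1/10.
Hence the series converges for |x + 1| < 1/(1/10) = 10, so the radius of convergence is 10.
When x = 9, the terms alternate in sign and decrease monotonically to 0 in absolute value (size ~ c/n), so the alternating series test gives convergence.
Endpoint x = -11: the terms behave like c/n; limit comparison with the harmonic series gives divergence.

(-11, 9]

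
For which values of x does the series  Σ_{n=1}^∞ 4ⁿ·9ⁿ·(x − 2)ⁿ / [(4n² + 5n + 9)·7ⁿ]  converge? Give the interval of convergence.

Apply the ratio test: |a_{n+1}| / |a_n| = [(4n² + 5n + 9)/(4(n+1)² + 5(n+1) + 9)] · 4·9/7, which tends to 36/7 as n → ∞.
The series converges when 36/7 · |x − 2| < 1, giving R = 7/36.
Check x = 79/36: the series is dominated by a constant times Σ 1/n², which converges (p = 2 > 1).
Check x = 65/36: the series is dominated by a constant times Σ 1/n², which converges (p = 2 > 1).

[65/36, 79/36]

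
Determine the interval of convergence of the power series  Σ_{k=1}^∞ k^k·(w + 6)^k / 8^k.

By the Cauchy root test, |a_k|^(1/k) = k/8 → ∞.
The root grows without bound, so R = 0 (convergence only at w = -6).

{-6}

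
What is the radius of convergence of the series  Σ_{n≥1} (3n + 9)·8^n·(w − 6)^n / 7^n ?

R = 7/8

Apply the ratio test: |a_{n+1}| / |a_n| = [(3(n+1) + 9)/(3n + 9)] · 8/7, which tends to 8/7 as n → ∞.
The series converges when 8/7 · |w − 6| < 1, giving R = 7/8.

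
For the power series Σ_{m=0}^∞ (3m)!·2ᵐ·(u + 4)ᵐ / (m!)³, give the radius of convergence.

Ratio test: |a_{m+1}/a_m| = (3m+1)·(3m+2)·(3m+3)/(m+1)³ · 2 → 54 as m → ∞.
Hence the series converges for |u + 4| < 1/(54) = 1/54, so the radius of convergence is 1/54.

R = 1/54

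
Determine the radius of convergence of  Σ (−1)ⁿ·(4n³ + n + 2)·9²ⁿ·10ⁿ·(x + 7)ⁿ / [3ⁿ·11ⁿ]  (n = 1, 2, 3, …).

Ratio test: |a_{n+1}/a_n| = [(4(n+1)³ + (n+1) + 2)/(4n³ + n + 2)] · 81·10/(3·11) → 270/11 as n → ∞.
Hence the series converges for |x + 7| < 1/(270/11) = 11/270, so the radius of convergence is 11/270.

R = 11/270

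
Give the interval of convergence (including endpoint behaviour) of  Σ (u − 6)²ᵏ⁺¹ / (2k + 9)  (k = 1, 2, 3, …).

(5, 7)

Apply the ratio test: |a_{k+1}| / |a_k| = (2k + 9)/(2(k+1) + 9), which tends to 1 as k → ∞.
Since the exponent of (u − 6) increases by 2 each term, convergence requires |u − 6|² < 1, hence R = 1.
Check u = 7: comparison with the harmonic series Σ 1/k shows the series diverges.
Check u = 5: the terms behave like c/k; limit comparison with the harmonic series gives divergence.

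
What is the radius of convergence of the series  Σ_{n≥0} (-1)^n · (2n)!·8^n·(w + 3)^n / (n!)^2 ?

R = 1/32

By the ratio test, |a_{n+1}/a_n| = (2n+1)·(2n+2)/(n+1)² · 8 → 32.
Thus R = 1/(32) = 1/32.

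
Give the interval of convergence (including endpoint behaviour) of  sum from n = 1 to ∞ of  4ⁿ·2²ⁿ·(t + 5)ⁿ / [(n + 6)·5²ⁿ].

[-105/16, -55/16)

The ratio of consecutive coefficients is [(n + 6)/((n+1) + 6)] · 4·4/25 → 16/25.
Thus R = 1/(16/25) = 25/16.
Check t = -55/16: the terms behave like c/n; limit comparison with the harmonic series gives divergence.
Endpoint t = -105/16: an alternating series whose terms decrease to 0 in absolute value, so it converges by the Leibniz criterion.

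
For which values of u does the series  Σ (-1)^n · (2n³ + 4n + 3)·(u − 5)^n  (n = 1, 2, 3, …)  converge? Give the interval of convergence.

(4, 6)

The ratio of consecutive coefficients is (2(n+1)³ + 4(n+1) + 3)/(2n³ + 4n + 3) → 1.
Hence R = 1.
At u = 6: the terms do not tend to 0, so the series diverges.
Check u = 4: the terms do not tend to 0, so the series diverges.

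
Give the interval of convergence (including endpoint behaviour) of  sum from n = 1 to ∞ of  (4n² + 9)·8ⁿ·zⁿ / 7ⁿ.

(-7/8, 7/8)

Ratio test: |a_{n+1}/a_n| = [(4(n+1)² + 9)/(4n² + 9)] · 8/7 → 8/7 as n → ∞.
Hence the series converges for |z| < 1/(8/7) = 7/8, so the radius of convergence is 7/8.
At z = 7/8: the terms do not tend to 0, so the series diverges.
Endpoint z = -7/8: the terms do not tend to 0, so the series diverges.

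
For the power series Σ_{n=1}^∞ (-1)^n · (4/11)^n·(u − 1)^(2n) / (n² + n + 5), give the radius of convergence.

The ratio of consecutive coefficients is [(n² + n + 5)/((n+1)² + (n+1) + 5)] · 4/11 → 4/11.
Since the exponent of (u − 1) increases by 2 each term, convergence requires |u − 1|² < 11/4, hence R = √11/2.

R = √11/2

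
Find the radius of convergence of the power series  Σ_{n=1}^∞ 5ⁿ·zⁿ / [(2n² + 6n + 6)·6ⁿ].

Apply the ratio test: |a_{n+1}| / |a_n| = [(2n² + 6n + 6)/(2(n+1)² + 6(n+1) + 6)] · 5/6, which tends to 5/6 as n → ∞.
Convergence for |z| · 5/6 < 1, i.e. |z| < 6/5. So R = 6/5.

R = 6/5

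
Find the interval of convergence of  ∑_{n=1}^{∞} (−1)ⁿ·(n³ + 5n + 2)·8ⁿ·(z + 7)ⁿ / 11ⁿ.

(-67/8, -45/8)

By the ratio test, |a_{n+1}/a_n| = [((n+1)³ + 5(n+1) + 2)/(n³ + 5n + 2)] · 8/11 → 8/11.
Convergence for |z + 7| · 8/11 < 1, i.e. |z + 7| < 11/8. So R = 11/8.
At z = -45/8: the n-th term does not approach 0; divergence by the term test.
When z = -67/8, the terms have absolute value of order n³, which does not tend to 0, so the series diverges by the divergence test.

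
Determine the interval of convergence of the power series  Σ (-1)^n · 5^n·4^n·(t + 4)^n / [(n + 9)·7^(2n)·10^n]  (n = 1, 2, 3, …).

The ratio of consecutive coefficients is [(n + 9)/((n+1) + 9)] · 5·4/(49·10) → 2/49.
Convergence for |t + 4| · 2/49 < 1, i.e. |t + 4| < 49/2. So R = 49/2.
When t = 41/2, the terms alternate in sign and decrease monotonically to 0 in absolute value (size ~ c/n), so the alternating series test gives convergence.
At t = -57/2: comparison with the harmonic series Σ 1/n shows the series diverges.

(-57/2, 41/2]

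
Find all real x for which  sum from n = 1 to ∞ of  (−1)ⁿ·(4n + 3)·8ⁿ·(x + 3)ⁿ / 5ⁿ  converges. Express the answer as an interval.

(-29/8, -19/8)

The ratio of consecutive coefficients is [(4(n+1) + 3)/(4n + 3)] · 8/5 → 8/5.
The series converges when 8/5 · |x + 3| < 1, giving R = 5/8.
Check x = -19/8: the terms do not tend to 0, so the series diverges.
When x = -29/8, the terms do not tend to 0, so the series diverges.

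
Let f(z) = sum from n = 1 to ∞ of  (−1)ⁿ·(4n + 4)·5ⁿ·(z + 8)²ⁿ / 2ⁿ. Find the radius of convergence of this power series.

R = √10/5

Ratio test: |a_{n+1}/a_n| = [(4(n+1) + 4)/(4n + 4)] · 5/2 → 5/2 as n → ∞.
Writing y = (z + 8)², the series in y has radius 2/5, so |z + 8| < √(2/5) and R = √10/5.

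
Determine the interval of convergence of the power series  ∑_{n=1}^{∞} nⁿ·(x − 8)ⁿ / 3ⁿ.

Applying the root test, |a_n|^(1/n) = n/3 → ∞.
The root grows without bound, so R = 0 (convergence only at x = 8).

{8}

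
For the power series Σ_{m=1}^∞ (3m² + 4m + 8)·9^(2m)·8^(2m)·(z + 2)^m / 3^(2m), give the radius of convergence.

Ratio test: |a_{m+1}/a_m| = [(3(m+1)² + 4(m+1) + 8)/(3m² + 4m + 8)] · 81·64/9 → 576 as m → ∞.
Thus R = 1/(576) = 1/576.

R = 1/576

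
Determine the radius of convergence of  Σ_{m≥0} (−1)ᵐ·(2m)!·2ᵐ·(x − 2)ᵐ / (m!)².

Apply the ratio test: |a_{m+1}| / |a_m| = (2m+1)·(2m+2)/(m+1)² · 2, which tends to 8 as m → ∞.
The series converges when 8 · |x − 2| < 1, giving R = 1/8.

R = 1/8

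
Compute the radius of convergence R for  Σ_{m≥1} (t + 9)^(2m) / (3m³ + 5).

Ratio test: |a_{m+1}/a_m| = (3m³ + 5)/(3(m+1)³ + 5) → 1 as m → ∞.
Writing y = (t + 9)², the series in y has radius 1, so |t + 9| < √(1) = 1 and R = 1.

R = 1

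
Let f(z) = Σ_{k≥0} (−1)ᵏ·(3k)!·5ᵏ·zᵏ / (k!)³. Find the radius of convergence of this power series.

By the ratio test, |a_{k+1}/a_k| = (3k+1)·(3k+2)·(3k+3)/(k+1)³ · 5 → 135.
The series converges when 135 · |z| < 1, giving R = 1/135.

R = 1/135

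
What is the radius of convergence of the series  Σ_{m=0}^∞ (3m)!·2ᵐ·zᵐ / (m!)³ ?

R = 1/54

Ratio test: |a_{m+1}/a_m| = (3m+1)·(3m+2)·(3m+3)/(m+1)³ · 2 → 54 as m → ∞.
The series converges when 54 · |z| < 1, giving R = 1/54.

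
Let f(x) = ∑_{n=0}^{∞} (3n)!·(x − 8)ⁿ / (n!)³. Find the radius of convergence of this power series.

R = 1/27

Ratio test: |a_{n+1}/a_n| = (3n+1)·(3n+2)·(3n+3)/(n+1)³ → 27 as n → ∞.
Thus R = 1/(27) = 1/27.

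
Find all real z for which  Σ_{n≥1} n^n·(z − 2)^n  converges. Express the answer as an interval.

Applying the root test, |a_n|^(1/n) = n → ∞.
Since the n-th root of |a_n| is unbounded, the series converges only at z = 2; R = 0.

{2}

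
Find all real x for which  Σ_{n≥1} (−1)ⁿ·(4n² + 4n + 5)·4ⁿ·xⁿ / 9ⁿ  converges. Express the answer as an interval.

Apply the ratio test: |a_{n+1}| / |a_n| = [(4(n+1)² + 4(n+1) + 5)/(4n² + 4n + 5)] · 4/9, which tends to 4/9 as n → ∞.
Hence the series converges for |x| < 1/(4/9) = 9/4, so the radius of convergence is 9/4.
Check x = 9/4: the terms have absolute value of order n², which does not tend to 0, so the series diverges by the divergence test.
Check x = -9/4: the n-th term does not approach 0; divergence by the term test.

(-9/4, 9/4)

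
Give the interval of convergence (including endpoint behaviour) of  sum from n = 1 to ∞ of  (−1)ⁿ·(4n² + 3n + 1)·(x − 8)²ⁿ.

(7, 9)

Ratio test: |a_{n+1}/a_n| = (4(n+1)² + 3(n+1) + 1)/(4n² + 3n + 1) → 1 as n → ∞.
Writing y = (x − 8)², the series in y has radius 1, so |x − 8| < √(1) = 1 and R = 1.
Endpoint x = 9: the terms do not tend to 0, so the series diverges.
When x = 7, the terms do not tend to 0, so the series diverges.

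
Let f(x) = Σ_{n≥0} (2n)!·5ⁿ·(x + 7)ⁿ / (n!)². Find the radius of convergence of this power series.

The ratio of consecutive coefficients is (2n+1)·(2n+2)/(n+1)² · 5 → 20.
Thus R = 1/(20) = 1/20.

R = 1/20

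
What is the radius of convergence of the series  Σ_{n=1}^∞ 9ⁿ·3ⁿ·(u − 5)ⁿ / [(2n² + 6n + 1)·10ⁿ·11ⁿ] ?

Apply the ratio test: |a_{n+1}| / |a_n| = [(2n² + 6n + 1)/(2(n+1)² + 6(n+1) + 1)] · 9·3/(10·11), which tends to 27/110 as n → ∞.
Convergence for |u − 5| · 27/110 < 1, i.e. |u − 5| < 110/27. So R = 110/27.

R = 110/27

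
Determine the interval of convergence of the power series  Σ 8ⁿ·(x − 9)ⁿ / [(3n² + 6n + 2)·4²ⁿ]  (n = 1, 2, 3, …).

[7, 11]

By the ratio test, |a_{n+1}/a_n| = [(3n² + 6n + 2)/(3(n+1)² + 6(n+1) + 2)] · 8/16 → 1/2.
Hence the series converges for |x − 9| < 1/(1/2) = 2, so the radius of convergence is 2.
Check x = 11: the terms are on the order of 1/n², so the series converges absolutely by comparison with the p-series (p = 2 > 1).
When x = 7, the series is dominated by a constant times Σ 1/n², which converges (p = 2 > 1).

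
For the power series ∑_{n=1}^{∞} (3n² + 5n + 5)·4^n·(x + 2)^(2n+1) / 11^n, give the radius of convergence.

R = √11/2

Apply the ratio test: |a_{n+1}| / |a_n| = [(3(n+1)² + 5(n+1) + 5)/(3n² + 5n + 5)] · 4/11, which tends to 4/11 as n → ∞.
Successive powers of (x + 2) differ by 2, so the series converges when |x + 2|² · 4/11 < 1, i.e. |x + 2| < √(11/4). So R = √11/2.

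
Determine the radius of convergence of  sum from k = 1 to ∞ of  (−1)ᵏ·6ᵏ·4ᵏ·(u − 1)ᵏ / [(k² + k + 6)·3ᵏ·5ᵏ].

Ratio test: |a_{k+1}/a_k| = [(k² + k + 6)/((k+1)² + (k+1) + 6)] · 6·4/(3·5) → 8/5 as k → ∞.
Thus R = 1/(8/5) = 5/8.

R = 5/8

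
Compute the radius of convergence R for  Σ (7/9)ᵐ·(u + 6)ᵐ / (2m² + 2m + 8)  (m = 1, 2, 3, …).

R = 9/7

The ratio of consecutive coefficients is [(2m² + 2m + 8)/(2(m+1)² + 2(m+1) + 8)] · 7/9 → 7/9.
Thus R = 1/(7/9) = 9/7.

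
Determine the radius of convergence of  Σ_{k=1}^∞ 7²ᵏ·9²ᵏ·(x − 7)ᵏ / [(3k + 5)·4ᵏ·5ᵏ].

Ratio test: |a_{k+1}/a_k| = [(3k + 5)/(3(k+1) + 5)] · 49·81/(4·5) → 3969/20 as k → ∞.
The series converges when 3969/20 · |x − 7| < 1, giving R = 20/3969.

R = 20/3969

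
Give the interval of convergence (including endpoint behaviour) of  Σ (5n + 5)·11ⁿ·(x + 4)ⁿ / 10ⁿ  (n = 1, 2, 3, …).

The ratio of consecutive coefficients is [(5(n+1) + 5)/(5n + 5)] · 11/10 → 11/10.
Convergence for |x + 4| · 11/10 < 1, i.e. |x + 4| < 10/11. So R = 10/11.
Endpoint x = -34/11: the terms do not tend to 0, so the series diverges.
Check x = -54/11: the terms do not tend to 0, so the series diverges.

(-54/11, -34/11)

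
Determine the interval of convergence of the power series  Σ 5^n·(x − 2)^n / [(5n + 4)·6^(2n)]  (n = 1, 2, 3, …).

[-26/5, 46/5)

Ratio test: |a_{n+1}/a_n| = [(5n + 4)/(5(n+1) + 4)] · 5/36 → 5/36 as n → ∞.
Convergence for |x − 2| · 5/36 < 1, i.e. |x − 2| < 36/5. So R = 36/5.
At x = 46/5: the terms behave like c/n; limit comparison with the harmonic series gives divergence.
Endpoint x = -26/5: convergence follows from the alternating series test (terms decrease monotonically to 0).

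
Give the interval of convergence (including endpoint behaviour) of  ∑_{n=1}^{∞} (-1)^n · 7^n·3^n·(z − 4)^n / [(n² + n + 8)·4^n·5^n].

[64/21, 104/21]

Apply the ratio test: |a_{n+1}| / |a_n| = [(n² + n + 8)/((n+1)² + (n+1) + 8)] · 7·3/(4·5), which tends to 21/20 as n → ∞.
Hence the series converges for |z − 4| < 1/(21/20) = 20/21, so the radius of convergence is 20/21.
Check z = 104/21: absolute convergence follows by limit comparison with Σ 1/n².
Check z = 64/21: the terms are on the order of 1/n², so the series converges absolutely by comparison with the p-series (p = 2 > 1).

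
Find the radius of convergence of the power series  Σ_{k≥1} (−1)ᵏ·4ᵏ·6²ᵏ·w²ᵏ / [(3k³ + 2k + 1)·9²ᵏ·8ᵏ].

R = 3√2/2

Apply the ratio test: |a_{k+1}| / |a_k| = [(3k³ + 2k + 1)/(3(k+1)³ + 2(k+1) + 1)] · 4·36/(81·8), which tends to 2/9 as k → ∞.
Since the exponent of w increases by 2 each term, convergence requires |w|² < 9/2, hence R = 3√2/2.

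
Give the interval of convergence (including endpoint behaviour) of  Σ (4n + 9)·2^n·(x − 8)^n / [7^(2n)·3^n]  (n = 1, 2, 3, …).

(-131/2, 163/2)

By the ratio test, |a_{n+1}/a_n| = [(4(n+1) + 9)/(4n + 9)] · 2/(49·3) → 2/147.
The series converges when 2/147 · |x − 8| < 1, giving R = 147/2.
Endpoint x = 163/2: the n-th term does not approach 0; divergence by the term test.
Check x = -131/2: the terms have absolute value of order n, which does not tend to 0, so the series diverges by the divergence test.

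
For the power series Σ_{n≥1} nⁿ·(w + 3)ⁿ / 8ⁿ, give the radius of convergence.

Applying the root test, |a_n|^(1/n) = n/8 → ∞.
The root grows without bound, so R = 0 (convergence only at w = -3).

R = 0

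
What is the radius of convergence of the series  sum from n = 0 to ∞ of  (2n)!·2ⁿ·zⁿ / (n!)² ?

By the ratio test, |a_{n+1}/a_n| = (2n+1)·(2n+2)/(n+1)² · 2 → 8.
Hence the series converges for |z| < 1/(8) = 1/8, so the radius of convergence is 1/8.

R = 1/8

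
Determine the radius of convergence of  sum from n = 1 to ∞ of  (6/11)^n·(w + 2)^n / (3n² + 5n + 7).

By the ratio test, |a_{n+1}/a_n| = [(3n² + 5n + 7)/(3(n+1)² + 5(n+1) + 7)] · 6/11 → 6/11.
Convergence for |w + 2| · 6/11 < 1, i.e. |w + 2| < 11/6. So R = 11/6.

R = 11/6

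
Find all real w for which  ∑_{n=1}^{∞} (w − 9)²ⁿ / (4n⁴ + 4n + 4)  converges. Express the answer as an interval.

[8, 10]

The ratio of consecutive coefficients is (4n⁴ + 4n + 4)/(4(n+1)⁴ + 4(n+1) + 4) → 1.
Successive powers of (w − 9) differ by 2, so the series converges when |w − 9|² · 1 < 1, i.e. |w − 9| < √(1) = 1. So R = 1.
Check w = 10: the terms are on the order of 1/n⁴, so the series converges absolutely by comparison with the p-series (p = 4 > 1).
Check w = 8: the series is dominated by a constant times Σ 1/n⁴, which converges (p = 4 > 1).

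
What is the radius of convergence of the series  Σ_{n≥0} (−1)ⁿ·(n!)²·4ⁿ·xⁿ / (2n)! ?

Apply the ratio test: |a_{n+1}| / |a_n| = (n+1)²/[(2n+1)·(2n+2)] · 4, which tends to 1 as n → ∞.
So the series converges when |x| < 1 and diverges when |x| > 1; R = 1.

R = 1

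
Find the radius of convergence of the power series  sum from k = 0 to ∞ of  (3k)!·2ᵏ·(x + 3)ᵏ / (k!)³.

Apply the ratio test: |a_{k+1}| / |a_k| = (3k+1)·(3k+2)·(3k+3)/(k+1)³ · 2, which tends to 54 as k → ∞.
Hence the series converges for |x + 3| < 1/(54) = 1/54, so the radius of convergence is 1/54.

R = 1/54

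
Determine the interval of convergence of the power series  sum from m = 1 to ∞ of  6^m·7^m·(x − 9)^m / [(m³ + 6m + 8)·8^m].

Apply the ratio test: |a_{m+1}| / |a_m| = [(m³ + 6m + 8)/((m+1)³ + 6(m+1) + 8)] · 6·7/8, which tends to 21/4 as m → ∞.
Convergence for |x − 9| · 21/4 < 1, i.e. |x − 9| < 4/21. So R = 4/21.
When x = 193/21, the series is dominated by a constant times Σ 1/m³, which converges (p = 3 > 1).
When x = 185/21, absolute convergence follows by limit comparison with Σ 1/m³.

[185/21, 193/21]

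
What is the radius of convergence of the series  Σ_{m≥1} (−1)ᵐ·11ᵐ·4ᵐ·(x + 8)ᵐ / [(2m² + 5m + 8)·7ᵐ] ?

R = 7/44

By the ratio test, |a_{m+1}/a_m| = [(2m² + 5m + 8)/(2(m+1)² + 5(m+1) + 8)] · 11·4/7 → 44/7.
Thus R = 1/(44/7) = 7/44.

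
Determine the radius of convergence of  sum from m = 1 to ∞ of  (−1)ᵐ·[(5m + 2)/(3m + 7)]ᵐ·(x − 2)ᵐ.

R = 3/5

Root test: |a_m|^(1/m) = (5m + 2)/(3m + 7) → 5/3.
Thus R = 1/(5/3) = 3/5.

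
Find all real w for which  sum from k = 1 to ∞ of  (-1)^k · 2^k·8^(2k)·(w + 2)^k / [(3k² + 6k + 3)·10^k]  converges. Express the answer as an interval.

[-133/64, -123/64]

Apply the ratio test: |a_{k+1}| / |a_k| = [(3k² + 6k + 3)/(3(k+1)² + 6(k+1) + 3)] · 2·64/10, which tends to 64/5 as k → ∞.
Convergence for |w + 2| · 64/5 < 1, i.e. |w + 2| < 5/64. So R = 5/64.
When w = -123/64, absolute convergence follows by limit comparison with Σ 1/k².
At w = -133/64: absolute convergence follows by limit comparison with Σ 1/k².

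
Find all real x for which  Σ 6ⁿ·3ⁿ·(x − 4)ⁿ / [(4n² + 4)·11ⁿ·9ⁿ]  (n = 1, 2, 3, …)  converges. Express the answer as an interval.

[-3/2, 19/2]

Apply the ratio test: |a_{n+1}| / |a_n| = [(4n² + 4)/(4(n+1)² + 4)] · 6·3/(11·9), which tends to 2/11 as n → ∞.
Thus R = 1/(2/11) = 11/2.
At x = 19/2: the terms are on the order of 1/n², so the series converges absolutely by comparison with the p-series (p = 2 > 1).
Endpoint x = -3/2: the terms are on the order of 1/n², so the series converges absolutely by comparison with the p-series (p = 2 > 1).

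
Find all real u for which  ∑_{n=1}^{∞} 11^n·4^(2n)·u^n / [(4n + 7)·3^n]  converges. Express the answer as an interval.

[-3/176, 3/176)

By the ratio test, |a_{n+1}/a_n| = [(4n + 7)/(4(n+1) + 7)] · 11·16/3 → 176/3.
Thus R = 1/(176/3) = 3/176.
When u = 3/176, the terms are asymptotic to a nonzero constant times 1/n, so the series diverges by limit comparison with Σ 1/n.
When u = -3/176, an alternating series whose terms decrease to 0 in absolute value, so it converges by the Leibniz criterion.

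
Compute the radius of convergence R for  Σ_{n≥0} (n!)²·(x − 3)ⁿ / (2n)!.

R = 4

The ratio of consecutive coefficients is (n+1)²/[(2n+1)·(2n+2)] → 1/4.
Thus R = 1/(1/4) = 4.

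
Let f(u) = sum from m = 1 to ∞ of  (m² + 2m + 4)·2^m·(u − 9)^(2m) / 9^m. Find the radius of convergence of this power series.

R = 3√2/2

The ratio of consecutive coefficients is [((m+1)² + 2(m+1) + 4)/(m² + 2m + 4)] · 2/9 → 2/9.
Writing y = (u − 9)², the series in y has radius 9/2, so |u − 9| < √(9/2) and R = 3√2/2.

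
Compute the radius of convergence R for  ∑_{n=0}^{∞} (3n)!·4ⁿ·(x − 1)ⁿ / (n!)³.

R = 1/108

By the ratio test, |a_{n+1}/a_n| = (3n+1)·(3n+2)·(3n+3)/(n+1)³ · 4 → 108.
Convergence for |x − 1| · 108 < 1, i.e. |x − 1| < 1/108. So R = 1/108.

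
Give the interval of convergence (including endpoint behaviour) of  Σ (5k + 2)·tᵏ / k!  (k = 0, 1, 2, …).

The ratio of consecutive coefficients is (5(k+1) + 2)/(5k + 2) · 1/(k+1) → 0.
The limit is 0, so the series converges for all t; R = ∞.

(−∞, ∞)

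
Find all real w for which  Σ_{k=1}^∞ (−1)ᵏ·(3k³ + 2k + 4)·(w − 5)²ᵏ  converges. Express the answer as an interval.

(4, 6)

Apply the ratio test: |a_{k+1}| / |a_k| = (3(k+1)³ + 2(k+1) + 4)/(3k³ + 2k + 4), which tends to 1 as k → ∞.
Since the exponent of (w − 5) increases by 2 each term, convergence requires |w − 5|² < 1, hence R = 1.
Endpoint w = 6: the terms do not tend to 0, so the series diverges.
At w = 4: the k-th term does not approach 0; divergence by the term test.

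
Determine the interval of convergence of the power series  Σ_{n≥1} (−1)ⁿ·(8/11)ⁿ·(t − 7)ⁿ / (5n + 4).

(45/8, 67/8]

By the ratio test, |a_{n+1}/a_n| = [(5n + 4)/(5(n+1) + 4)] · 8/11 → 8/11.
Thus R = 1/(8/11) = 11/8.
Check t = 67/8: convergence follows from the alternating series test (terms decrease monotonically to 0).
When t = 45/8, the terms are asymptotic to a nonzero constant times 1/n, so the series diverges by limit comparison with Σ 1/n.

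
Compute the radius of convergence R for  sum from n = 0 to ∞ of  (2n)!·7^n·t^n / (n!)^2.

R = 1/28

By the ratio test, |a_{n+1}/a_n| = (2n+1)·(2n+2)/(n+1)² · 7 → 28.
Convergence for |t| · 28 < 1, i.e. |t| < 1/28. So R = 1/28.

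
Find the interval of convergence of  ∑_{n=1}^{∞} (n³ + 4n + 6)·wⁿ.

The ratio of consecutive coefficients is ((n+1)³ + 4(n+1) + 6)/(n³ + 4n + 6) → 1.
Hence R = 1.
Check w = 1: the terms do not tend to 0, so the series diverges.
When w = -1, the n-th term does not approach 0; divergence by the term test.

(-1, 1)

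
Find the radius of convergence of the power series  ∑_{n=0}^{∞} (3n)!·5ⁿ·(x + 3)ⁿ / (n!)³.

R = 1/135

By the ratio test, |a_{n+1}/a_n| = (3n+1)·(3n+2)·(3n+3)/(n+1)³ · 5 → 135.
Hence the series converges for |x + 3| < 1/(135) = 1/135, so the radius of convergence is 1/135.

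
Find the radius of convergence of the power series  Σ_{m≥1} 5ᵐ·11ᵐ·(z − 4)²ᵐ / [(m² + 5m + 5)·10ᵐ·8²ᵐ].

The ratio of consecutive coefficients is [(m² + 5m + 5)/((m+1)² + 5(m+1) + 5)] · 5·11/(10·64) → 11/128.
Writing y = (z − 4)², the series in y has radius 128/11, so |z − 4| < √(128/11) and R = 8√22/11.

R = 8√22/11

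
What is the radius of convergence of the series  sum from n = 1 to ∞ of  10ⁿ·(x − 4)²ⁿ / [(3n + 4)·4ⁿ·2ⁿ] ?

R = 2√5/5

The ratio of consecutive coefficients is [(3n + 4)/(3(n+1) + 4)] · 10/(4·2) → 5/4.
Since the exponent of (x − 4) increases by 2 each term, convergence requires |x − 4|² < 4/5, hence R = 2√5/5.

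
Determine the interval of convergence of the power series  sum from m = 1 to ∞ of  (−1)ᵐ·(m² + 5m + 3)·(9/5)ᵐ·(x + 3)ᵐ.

Apply the ratio test: |a_{m+1}| / |a_m| = [((m+1)² + 5(m+1) + 3)/(m² + 5m + 3)] · 9/5, which tends to 9/5 as m → ∞.
Convergence for |x + 3| · 9/5 < 1, i.e. |x + 3| < 5/9. So R = 5/9.
At x = -22/9: the m-th term does not approach 0; divergence by the term test.
Check x = -32/9: the terms do not tend to 0, so the series diverges.

(-32/9, -22/9)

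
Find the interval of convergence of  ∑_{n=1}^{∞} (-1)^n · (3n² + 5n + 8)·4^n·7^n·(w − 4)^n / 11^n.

(101/28, 123/28)

By the ratio test, |a_{n+1}/a_n| = [(3(n+1)² + 5(n+1) + 8)/(3n² + 5n + 8)] · 4·7/11 → 28/11.
Hence the series converges for |w − 4| < 1/(28/11) = 11/28, so the radius of convergence is 11/28.
Check w = 123/28: the terms do not tend to 0, so the series diverges.
At w = 101/28: the terms do not tend to 0, so the series diverges.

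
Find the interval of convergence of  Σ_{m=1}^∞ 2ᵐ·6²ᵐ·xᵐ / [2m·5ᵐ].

[-5/72, 5/72)

By the ratio test, |a_{m+1}/a_m| = [2m/2(m+1)] · 2·36/5 → 72/5.
Convergence for |x| · 72/5 < 1, i.e. |x| < 5/72. So R = 5/72.
At x = 5/72: comparison with the harmonic series Σ 1/m shows the series diverges.
Endpoint x = -5/72: an alternating series whose terms decrease to 0 in absolute value, so it converges by the Leibniz criterion.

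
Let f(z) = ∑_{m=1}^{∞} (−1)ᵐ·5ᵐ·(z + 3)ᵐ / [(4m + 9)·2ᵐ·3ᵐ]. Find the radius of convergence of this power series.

Apply the ratio test: |a_{m+1}| / |a_m| = [(4m + 9)/(4(m+1) + 9)] · 5/(2·3), which tends to 5/6 as m → ∞.
The series converges when 5/6 · |z + 3| < 1, giving R = 6/5.

R = 6/5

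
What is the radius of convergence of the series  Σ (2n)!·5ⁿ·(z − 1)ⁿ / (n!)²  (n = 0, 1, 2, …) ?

By the ratio test, |a_{n+1}/a_n| = (2n+1)·(2n+2)/(n+1)² · 5 → 20.
Thus R = 1/(20) = 1/20.

R = 1/20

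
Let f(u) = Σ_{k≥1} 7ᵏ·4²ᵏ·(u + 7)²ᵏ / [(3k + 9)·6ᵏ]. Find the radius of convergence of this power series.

The ratio of consecutive coefficients is [(3k + 9)/(3(k+1) + 9)] · 7·16/6 → 56/3.
Since the exponent of (u + 7) increases by 2 each term, convergence requires |u + 7|² < 3/56, hence R = √42/28.

R = √42/28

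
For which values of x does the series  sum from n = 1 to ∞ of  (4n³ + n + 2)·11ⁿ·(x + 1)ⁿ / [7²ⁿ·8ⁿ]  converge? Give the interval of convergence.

Apply the ratio test: |a_{n+1}| / |a_n| = [(4(n+1)³ + (n+1) + 2)/(4n³ + n + 2)] · 11/(49·8), which tends to 11/392 as n → ∞.
Thus R = 1/(11/392) = 392/11.
Endpoint x = 381/11: the terms do not tend to 0, so the series diverges.
At x = -403/11: the terms have absolute value of order n³, which does not tend to 0, so the series diverges by the divergence test.

(-403/11, 381/11)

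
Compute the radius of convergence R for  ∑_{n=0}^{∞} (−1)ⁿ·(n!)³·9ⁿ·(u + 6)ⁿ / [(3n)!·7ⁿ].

Ratio test: |a_{n+1}/a_n| = (n+1)³/[(3n+1)·(3n+2)·(3n+3)] · 9/7 → 1/21 as n → ∞.
Thus R = 1/(1/21) = 21.

R = 21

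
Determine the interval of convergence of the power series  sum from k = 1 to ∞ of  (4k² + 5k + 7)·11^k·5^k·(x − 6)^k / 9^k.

By the ratio test, |a_{k+1}/a_k| = [(4(k+1)² + 5(k+1) + 7)/(4k² + 5k + 7)] · 11·5/9 → 55/9.
The series converges when 55/9 · |x − 6| < 1, giving R = 9/55.
When x = 339/55, the terms have absolute value of order k², which does not tend to 0, so the series diverges by the divergence test.
Endpoint x = 321/55: the terms do not tend to 0, so the series diverges.

(321/55, 339/55)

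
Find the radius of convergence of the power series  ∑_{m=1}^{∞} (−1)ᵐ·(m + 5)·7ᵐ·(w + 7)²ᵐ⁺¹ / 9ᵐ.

R = 3√7/7

By the ratio test, |a_{m+1}/a_m| = [((m+1) + 5)/(m + 5)] · 7/9 → 7/9.
Since the exponent of (w + 7) increases by 2 each term, convergence requires |w + 7|² < 9/7, hence R = 3√7/7.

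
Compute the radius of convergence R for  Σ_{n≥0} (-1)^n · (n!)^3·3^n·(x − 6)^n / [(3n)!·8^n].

R = 72

By the ratio test, |a_{n+1}/a_n| = (n+1)³/[(3n+1)·(3n+2)·(3n+3)] · 3/8 → 1/72.
The series converges when 1/72 · |x − 6| < 1, giving R = 72.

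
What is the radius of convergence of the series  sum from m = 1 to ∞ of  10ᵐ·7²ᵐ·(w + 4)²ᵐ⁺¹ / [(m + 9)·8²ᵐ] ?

R = 4√10/35

By the ratio test, |a_{m+1}/a_m| = [(m + 9)/((m+1) + 9)] · 10·49/64 → 245/32.
Since the exponent of (w + 4) increases by 2 each term, convergence requires |w + 4|² < 32/245, hence R = 4√10/35.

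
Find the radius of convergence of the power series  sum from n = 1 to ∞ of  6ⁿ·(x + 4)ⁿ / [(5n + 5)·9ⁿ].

R = 3/2

By the ratio test, |a_{n+1}/a_n| = [(5n + 5)/(5(n+1) + 5)] · 6/9 → 2/3.
The series converges when 2/3 · |x + 4| < 1, giving R = 3/2.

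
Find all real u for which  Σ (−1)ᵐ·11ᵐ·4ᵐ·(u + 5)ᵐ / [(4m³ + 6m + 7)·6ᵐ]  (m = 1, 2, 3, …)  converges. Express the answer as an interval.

The ratio of consecutive coefficients is [(4m³ + 6m + 7)/(4(m+1)³ + 6(m+1) + 7)] · 11·4/6 → 22/3.
The series converges when 22/3 · |u + 5| < 1, giving R = 3/22.
Check u = -107/22: the terms are on the order of 1/m³, so the series converges absolutely by comparison with the p-series (p = 3 > 1).
At u = -113/22: the series is dominated by a constant times Σ 1/m³, which converges (p = 3 > 1).

[-113/22, -107/22]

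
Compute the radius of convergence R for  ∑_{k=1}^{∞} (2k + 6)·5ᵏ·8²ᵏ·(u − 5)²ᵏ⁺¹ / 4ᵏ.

Apply the ratio test: |a_{k+1}| / |a_k| = [(2(k+1) + 6)/(2k + 6)] · 5·64/4, which tends to 80 as k → ∞.
Writing y = (u − 5)², the series in y has radius 1/80, so |u − 5| < √(1/80) and R = √5/20.

R = √5/20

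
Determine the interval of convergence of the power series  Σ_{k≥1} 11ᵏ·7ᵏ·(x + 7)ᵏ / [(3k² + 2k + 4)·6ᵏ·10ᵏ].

[-599/77, -479/77]

By the ratio test, |a_{k+1}/a_k| = [(3k² + 2k + 4)/(3(k+1)² + 2(k+1) + 4)] · 11·7/(6·10) → 77/60.
The series converges when 77/60 · |x + 7| < 1, giving R = 60/77.
When x = -479/77, absolute convergence follows by limit comparison with Σ 1/k².
Endpoint x = -599/77: absolute convergence follows by limit comparison with Σ 1/k².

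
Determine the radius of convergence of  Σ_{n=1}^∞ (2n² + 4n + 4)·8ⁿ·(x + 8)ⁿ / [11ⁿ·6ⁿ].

Ratio test: |a_{n+1}/a_n| = [(2(n+1)² + 4(n+1) + 4)/(2n² + 4n + 4)] · 8/(11·6) → 4/33 as n → ∞.
Hence the series converges for |x + 8| < 1/(4/33) = 33/4, so the radius of convergence is 33/4.

R = 33/4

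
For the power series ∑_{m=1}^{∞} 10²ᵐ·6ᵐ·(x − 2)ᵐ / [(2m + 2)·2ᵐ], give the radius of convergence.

R = 1/300

The ratio of consecutive coefficients is [(2m + 2)/(2(m+1) + 2)] · 100·6/2 → 300.
Thus R = 1/(300) = 1/300.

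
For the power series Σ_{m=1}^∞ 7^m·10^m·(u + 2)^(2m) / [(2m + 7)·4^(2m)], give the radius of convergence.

The ratio of consecutive coefficients is [(2m + 7)/(2(m+1) + 7)] · 7·10/16 → 35/8.
Since the exponent of (u + 2) increases by 2 each term, convergence requires |u + 2|² < 8/35, hence R = 2√70/35.

R = 2√70/35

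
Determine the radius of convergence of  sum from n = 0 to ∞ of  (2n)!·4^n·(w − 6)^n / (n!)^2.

R = 1/16

Ratio test: |a_{n+1}/a_n| = (2n+1)·(2n+2)/(n+1)² · 4 → 16 as n → ∞.
The series converges when 16 · |w − 6| < 1, giving R = 1/16.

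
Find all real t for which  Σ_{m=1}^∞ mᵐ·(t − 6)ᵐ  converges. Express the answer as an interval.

{6}

By the Cauchy root test, |a_m|^(1/m) = m → ∞.
Since the m-th root of |a_m| is unbounded, the series converges only at t = 6; R = 0.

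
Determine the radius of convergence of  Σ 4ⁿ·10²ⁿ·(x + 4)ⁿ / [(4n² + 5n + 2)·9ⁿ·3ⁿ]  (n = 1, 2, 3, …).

The ratio of consecutive coefficients is [(4n² + 5n + 2)/(4(n+1)² + 5(n+1) + 2)] · 4·100/(9·3) → 400/27.
Thus R = 1/(400/27) = 27/400.

R = 27/400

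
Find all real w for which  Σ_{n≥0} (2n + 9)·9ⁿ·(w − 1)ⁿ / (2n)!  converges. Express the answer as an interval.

(−∞, ∞)

Ratio test: |a_{n+1}/a_n| = (2(n+1) + 9)/(2n + 9) · 9 · 1/[(2n+1)·(2n+2)] → 0 as n → ∞.
The ratio tends to 0 regardless of w, hence R = ∞.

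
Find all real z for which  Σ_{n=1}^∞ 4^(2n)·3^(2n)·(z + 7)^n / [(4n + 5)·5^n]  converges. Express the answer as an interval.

Apply the ratio test: |a_{n+1}| / |a_n| = [(4n + 5)/(4(n+1) + 5)] · 16·9/5, which tends to 144/5 as n → ∞.
The series converges when 144/5 · |z + 7| < 1, giving R = 5/144.
Endpoint z = -1003/144: the terms are asymptotic to a nonzero constant times 1/n, so the series diverges by limit comparison with Σ 1/n.
Check z = -1013/144: convergence follows from the alternating series test (terms decrease monotonically to 0).

[-1013/144, -1003/144)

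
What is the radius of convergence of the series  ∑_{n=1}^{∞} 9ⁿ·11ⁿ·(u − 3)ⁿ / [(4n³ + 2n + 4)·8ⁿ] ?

Apply the ratio test: |a_{n+1}| / |a_n| = [(4n³ + 2n + 4)/(4(n+1)³ + 2(n+1) + 4)] · 9·11/8, which tends to 99/8 as n → ∞.
Convergence for |u − 3| · 99/8 < 1, i.e. |u − 3| < 8/99. So R = 8/99.

R = 8/99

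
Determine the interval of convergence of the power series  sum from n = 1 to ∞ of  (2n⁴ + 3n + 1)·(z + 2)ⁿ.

Ratio test: |a_{n+1}/a_n| = (2(n+1)⁴ + 3(n+1) + 1)/(2n⁴ + 3n + 1) → 1 as n → ∞.
Convergence for |z + 2| < 1, so R = 1.
Endpoint z = -1: the n-th term does not approach 0; divergence by the term test.
Endpoint z = -3: the n-th term does not approach 0; divergence by the term test.

(-3, -1)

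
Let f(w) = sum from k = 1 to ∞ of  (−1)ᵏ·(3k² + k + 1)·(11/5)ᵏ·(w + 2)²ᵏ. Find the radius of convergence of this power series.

Ratio test: |a_{k+1}/a_k| = [(3(k+1)² + (k+1) + 1)/(3k² + k + 1)] · 11/5 → 11/5 as k → ∞.
Writing y = (w + 2)², the series in y has radius 5/11, so |w + 2| < √(5/11) and R = √55/11.

R = √55/11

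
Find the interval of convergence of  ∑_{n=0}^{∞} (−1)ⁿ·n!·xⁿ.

Ratio test: |a_{n+1}/a_n| = (n+1) → ∞ as n → ∞.
Since the ratio → ∞, the series diverges for every x ≠ 0, and R = 0.

{0}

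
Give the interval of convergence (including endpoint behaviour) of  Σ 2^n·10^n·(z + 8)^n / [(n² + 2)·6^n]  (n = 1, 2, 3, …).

By the ratio test, |a_{n+1}/a_n| = [(n² + 2)/((n+1)² + 2)] · 2·10/6 → 10/3.
Convergence for |z + 8| · 10/3 < 1, i.e. |z + 8| < 3/10. So R = 3/10.
Endpoint z = -77/10: the terms are on the order of 1/n², so the series converges absolutely by comparison with the p-series (p = 2 > 1).
Endpoint z = -83/10: absolute convergence follows by limit comparison with Σ 1/n².

[-83/10, -77/10]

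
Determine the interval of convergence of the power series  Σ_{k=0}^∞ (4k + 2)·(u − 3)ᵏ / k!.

(−∞, ∞)

Apply the ratio test: |a_{k+1}| / |a_k| = (4(k+1) + 2)/(4k + 2) · 1/(k+1), which tends to 0 as k → ∞.
The ratio tends to 0 regardless of u, hence R = ∞.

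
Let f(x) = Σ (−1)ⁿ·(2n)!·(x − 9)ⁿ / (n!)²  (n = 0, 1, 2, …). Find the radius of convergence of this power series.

By the ratio test, |a_{n+1}/a_n| = (2n+1)·(2n+2)/(n+1)² → 4.
Hence the series converges for |x − 9| < 1/(4) = 1/4, so the radius of convergence is 1/4.

R = 1/4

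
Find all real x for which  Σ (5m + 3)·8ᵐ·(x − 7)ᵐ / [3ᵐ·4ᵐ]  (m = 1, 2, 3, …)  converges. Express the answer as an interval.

Apply the ratio test: |a_{m+1}| / |a_m| = [(5(m+1) + 3)/(5m + 3)] · 8/(3·4), which tends to 2/3 as m → ∞.
Convergence for |x − 7| · 2/3 < 1, i.e. |x − 7| < 3/2. So R = 3/2.
Endpoint x = 17/2: the terms have absolute value of order m, which does not tend to 0, so the series diverges by the divergence test.
At x = 11/2: the terms have absolute value of order m, which does not tend to 0, so the series diverges by the divergence test.

(11/2, 17/2)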